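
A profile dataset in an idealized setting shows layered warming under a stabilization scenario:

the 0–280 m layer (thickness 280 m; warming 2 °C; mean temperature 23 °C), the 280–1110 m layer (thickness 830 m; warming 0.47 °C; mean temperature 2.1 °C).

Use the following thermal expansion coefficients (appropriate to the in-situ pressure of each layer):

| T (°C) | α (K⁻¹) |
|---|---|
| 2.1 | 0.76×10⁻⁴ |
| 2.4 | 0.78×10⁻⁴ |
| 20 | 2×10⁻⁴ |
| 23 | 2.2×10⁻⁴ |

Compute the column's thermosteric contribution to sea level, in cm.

Δh = 15 cm

Layer 1 at 23 °C → α = 2.2×10⁻⁴ K⁻¹
Layer 2 at 2.1 °C → α = 0.76×10⁻⁴ K⁻¹
2 × 280 × 2.2×10⁻⁴ = 0.12320 m
280–1110 m: 0.76×10⁻⁴ × 0.47 × 830 = 0.0296476 m
Δh = 0.12320 + 0.0296476 = 0.1528476 m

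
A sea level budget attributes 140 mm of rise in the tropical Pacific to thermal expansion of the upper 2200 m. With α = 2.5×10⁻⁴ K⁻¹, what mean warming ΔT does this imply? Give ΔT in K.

0.25 K

ΔT = Δh/(αH) = 0.14 / (2.5×10⁻⁴ × 2200) ≈ 0.2545 K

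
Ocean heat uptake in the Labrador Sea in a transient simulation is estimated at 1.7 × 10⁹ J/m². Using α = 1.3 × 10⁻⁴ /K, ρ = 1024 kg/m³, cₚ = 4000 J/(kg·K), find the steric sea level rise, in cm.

Δh = αQ/(ρcₚ) = 1.3×10⁻⁴ × 1.7×10⁹ / (1024 × 4000) ≈ 0.053955 m

Δh = 5.4 cm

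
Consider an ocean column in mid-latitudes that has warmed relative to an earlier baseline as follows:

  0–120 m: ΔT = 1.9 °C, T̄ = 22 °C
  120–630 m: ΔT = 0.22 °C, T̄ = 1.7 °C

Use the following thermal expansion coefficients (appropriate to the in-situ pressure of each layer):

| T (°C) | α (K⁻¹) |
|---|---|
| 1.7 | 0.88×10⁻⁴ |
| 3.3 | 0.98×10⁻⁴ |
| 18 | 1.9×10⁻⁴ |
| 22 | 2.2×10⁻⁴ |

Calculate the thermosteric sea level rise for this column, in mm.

Layer 1 at 22 °C → α = 2.2×10⁻⁴ K⁻¹
Layer 2 at 1.7 °C → α = 0.88×10⁻⁴ K⁻¹
Layer 1: 1.9 × 2.2×10⁻⁴ × 120 = 0.05016 m
Layer 2: 510 × 0.22 × 0.88×10⁻⁴ = 0.0098736 m
Δh = 0.05016 + 0.0098736 = 0.0600336 m

Δh ≈ 60.0 mm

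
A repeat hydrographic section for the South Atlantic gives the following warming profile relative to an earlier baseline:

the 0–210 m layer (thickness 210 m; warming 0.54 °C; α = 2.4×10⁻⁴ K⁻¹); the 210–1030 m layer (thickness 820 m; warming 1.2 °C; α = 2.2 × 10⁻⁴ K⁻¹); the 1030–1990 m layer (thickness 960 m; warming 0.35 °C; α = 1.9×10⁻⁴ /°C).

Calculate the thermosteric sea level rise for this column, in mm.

308 mm of thermosteric rise

0–210 m: 210 × 2.4×10⁻⁴ × 0.54 = 0.027216 m
210–1030 m: 820 × 2.2×10⁻⁴ × 1.2 = 0.21648 m
Layer 3: 1.9×10⁻⁴ × 960 × 0.35 = 0.06384 m
Δh = 0.027216 + 0.21648 + 0.06384 = 0.307536 m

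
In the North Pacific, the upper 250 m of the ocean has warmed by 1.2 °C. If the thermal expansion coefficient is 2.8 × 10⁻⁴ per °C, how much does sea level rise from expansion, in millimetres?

Δh = αΔT·H = 2.8×10⁻⁴ × 1.2 × 250 = 0.08400 m

84 mm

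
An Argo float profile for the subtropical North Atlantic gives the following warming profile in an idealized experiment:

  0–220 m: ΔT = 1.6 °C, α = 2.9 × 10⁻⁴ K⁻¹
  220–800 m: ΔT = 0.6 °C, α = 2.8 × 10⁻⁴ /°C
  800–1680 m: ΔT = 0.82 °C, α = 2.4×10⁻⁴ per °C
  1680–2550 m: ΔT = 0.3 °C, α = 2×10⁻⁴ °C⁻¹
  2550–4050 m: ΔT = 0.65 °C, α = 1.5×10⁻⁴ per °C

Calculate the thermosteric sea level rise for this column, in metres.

Δh ≈ 0.571 m

0–220 m: 1.6 × 220 × 2.9×10⁻⁴ = 0.10208 m
0.6 × 2.8×10⁻⁴ × 580 = 0.09744 m
800–1680 m: 880 × 0.82 × 2.4×10⁻⁴ = 0.173184 m
Layer 4: 0.3 × 870 × 2×10⁻⁴ = 0.05220 m
2550–4050 m: 1.5×10⁻⁴ × 1500 × 0.65 = 0.14625 m
Δh = 0.10208 + 0.09744 + 0.173184 + 0.05220 + 0.14625 = 0.571154 m ≈ 0.571 m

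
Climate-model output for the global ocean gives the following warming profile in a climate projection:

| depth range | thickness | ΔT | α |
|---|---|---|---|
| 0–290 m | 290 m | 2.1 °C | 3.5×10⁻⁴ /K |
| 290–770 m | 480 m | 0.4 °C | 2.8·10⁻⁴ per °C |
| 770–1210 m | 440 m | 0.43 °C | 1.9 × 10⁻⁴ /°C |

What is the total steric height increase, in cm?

Layer 1: 290 × 2.1 × 3.5×10⁻⁴ = 0.21315 m
290–770 m: 480 × 0.4 × 2.8×10⁻⁴ = 0.05376 m
Layer 3: 0.43 × 1.9×10⁻⁴ × 440 = 0.035948 m
Δh = 0.21315 + 0.05376 + 0.035948 = 0.302858 m

30 cm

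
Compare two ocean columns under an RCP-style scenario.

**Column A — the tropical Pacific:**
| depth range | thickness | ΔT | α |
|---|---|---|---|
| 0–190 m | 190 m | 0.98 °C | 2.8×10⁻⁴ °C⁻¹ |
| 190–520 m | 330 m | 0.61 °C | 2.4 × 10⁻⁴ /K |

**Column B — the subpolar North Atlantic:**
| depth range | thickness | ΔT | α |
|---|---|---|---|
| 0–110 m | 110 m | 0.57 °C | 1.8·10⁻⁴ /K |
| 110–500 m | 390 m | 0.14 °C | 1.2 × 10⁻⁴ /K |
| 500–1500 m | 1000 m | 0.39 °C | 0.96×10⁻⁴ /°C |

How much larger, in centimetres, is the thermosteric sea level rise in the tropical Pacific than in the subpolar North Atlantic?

Δh_A − Δh_B ≈ 4.52 cm

A Layer 1: 2.8×10⁻⁴ × 190 × 0.98 = 0.052136 m
A 190–520 m: 0.61 × 330 × 2.4×10⁻⁴ = 0.048312 m
A total: 0.100448 m
B Layer 1: 0.57 × 1.8×10⁻⁴ × 110 = 0.011286 m
B Layer 2: 0.14 × 390 × 1.2×10⁻⁴ = 0.006552 m
B Layer 3: 0.39 × 0.96×10⁻⁴ × 1000 = 0.03744 m
B total: 0.055278 m
Difference: 0.100448 − 0.055278 = 0.04517 m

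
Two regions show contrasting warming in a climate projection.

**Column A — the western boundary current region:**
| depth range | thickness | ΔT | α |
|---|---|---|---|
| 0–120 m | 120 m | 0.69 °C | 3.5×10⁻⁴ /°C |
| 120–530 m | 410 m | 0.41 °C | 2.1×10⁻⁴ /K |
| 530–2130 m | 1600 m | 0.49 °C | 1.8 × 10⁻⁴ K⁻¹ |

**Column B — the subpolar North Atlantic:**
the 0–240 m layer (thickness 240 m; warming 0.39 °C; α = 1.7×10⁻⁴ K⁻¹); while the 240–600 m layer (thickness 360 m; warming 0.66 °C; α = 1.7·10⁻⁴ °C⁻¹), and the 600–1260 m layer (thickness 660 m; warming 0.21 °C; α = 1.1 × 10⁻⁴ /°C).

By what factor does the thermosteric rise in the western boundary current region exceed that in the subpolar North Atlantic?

2.87

A 3.5×10⁻⁴ × 120 × 0.69 = 0.02898 m
A 0.41 × 410 × 2.1×10⁻⁴ = 0.035301 m
A Layer 3: 0.49 × 1600 × 1.8×10⁻⁴ = 0.14112 m
A total: 0.205401 m
B Layer 1: 240 × 0.39 × 1.7×10⁻⁴ = 0.015912 m
B Layer 2: 1.7×10⁻⁴ × 0.66 × 360 = 0.040392 m
B 0.21 × 1.1×10⁻⁴ × 660 = 0.015246 m
B total: 0.07155 m
Ratio: 0.205401 / 0.07155 ≈ 2.871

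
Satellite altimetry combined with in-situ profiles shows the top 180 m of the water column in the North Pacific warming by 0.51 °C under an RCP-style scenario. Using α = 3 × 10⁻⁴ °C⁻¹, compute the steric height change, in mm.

Δh = 28 mm

Δh = αΔT·H = 3×10⁻⁴ × 0.51 × 180 = 0.02754 m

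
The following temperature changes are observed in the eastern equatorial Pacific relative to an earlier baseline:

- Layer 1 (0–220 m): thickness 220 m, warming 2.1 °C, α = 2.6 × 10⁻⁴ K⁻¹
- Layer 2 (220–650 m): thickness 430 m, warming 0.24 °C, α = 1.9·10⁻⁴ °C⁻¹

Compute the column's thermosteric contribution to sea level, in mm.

2.6×10⁻⁴ × 2.1 × 220 = 0.12012 m
0.24 × 430 × 1.9×10⁻⁴ = 0.019608 m
Δh = 0.12012 + 0.019608 = 0.139728 m

Δh ≈ 140 mm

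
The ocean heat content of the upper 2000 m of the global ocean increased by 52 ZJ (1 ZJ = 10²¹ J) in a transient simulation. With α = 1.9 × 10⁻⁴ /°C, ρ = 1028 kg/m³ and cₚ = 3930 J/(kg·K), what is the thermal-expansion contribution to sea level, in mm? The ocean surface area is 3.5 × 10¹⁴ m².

Per unit area: Q = 52×10²¹ / (3.5×10¹⁴) ≈ 1.486×10⁸ J/m²
Δh = αQ/(ρcₚ) = 1.9×10⁻⁴ × 1.486×10⁸ / (1028 × 3930) ≈ 0.0069885 m

Δh = 6.99 mm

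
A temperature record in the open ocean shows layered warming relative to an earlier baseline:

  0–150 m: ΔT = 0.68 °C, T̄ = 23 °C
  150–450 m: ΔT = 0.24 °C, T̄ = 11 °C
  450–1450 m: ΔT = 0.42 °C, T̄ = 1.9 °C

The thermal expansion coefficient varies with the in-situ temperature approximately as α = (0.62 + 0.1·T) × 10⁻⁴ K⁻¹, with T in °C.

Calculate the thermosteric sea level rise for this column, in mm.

Layer 1: α = (0.62 + 0.1×23)×10⁻⁴ = 2.92×10⁻⁴ K⁻¹
Layer 2: α = (0.62 + 0.1×11)×10⁻⁴ = 1.72×10⁻⁴ K⁻¹
Layer 3: α = (0.62 + 0.1×1.9)×10⁻⁴ = 0.81×10⁻⁴ K⁻¹
Layer 1: 2.92×10⁻⁴ × 0.68 × 150 = 0.029784 m
150–450 m: 300 × 1.72×10⁻⁴ × 0.24 = 0.012384 m
450–1450 m: 0.42 × 1000 × 0.81×10⁻⁴ = 0.03402 m
Δh = 0.029784 + 0.012384 + 0.03402 = 0.076188 m ≈ 76.2 mm

76.2 mm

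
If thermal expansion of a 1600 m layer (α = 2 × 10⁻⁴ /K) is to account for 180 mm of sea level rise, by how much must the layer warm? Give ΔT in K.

ΔT = Δh/(αH) = 0.18 / (2×10⁻⁴ × 1600) = 0.5625 K

ΔT ≈ 0.56 K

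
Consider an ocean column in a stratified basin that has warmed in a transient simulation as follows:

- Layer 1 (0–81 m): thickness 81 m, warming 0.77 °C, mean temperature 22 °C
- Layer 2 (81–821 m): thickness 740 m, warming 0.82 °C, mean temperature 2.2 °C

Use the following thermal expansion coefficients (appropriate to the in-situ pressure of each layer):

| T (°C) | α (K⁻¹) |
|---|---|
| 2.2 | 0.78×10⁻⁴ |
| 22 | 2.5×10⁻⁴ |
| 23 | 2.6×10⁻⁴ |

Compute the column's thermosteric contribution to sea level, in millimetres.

about 62.9 mm

Layer 1 at 22 °C → α = 2.5×10⁻⁴ K⁻¹
Layer 2 at 2.2 °C → α = 0.78×10⁻⁴ K⁻¹
0.77 × 2.5×10⁻⁴ × 81 = 0.0155925 m
Layer 2: 0.82 × 740 × 0.78×10⁻⁴ = 0.0473304 m
Δh = 0.0155925 + 0.0473304 = 0.0629229 m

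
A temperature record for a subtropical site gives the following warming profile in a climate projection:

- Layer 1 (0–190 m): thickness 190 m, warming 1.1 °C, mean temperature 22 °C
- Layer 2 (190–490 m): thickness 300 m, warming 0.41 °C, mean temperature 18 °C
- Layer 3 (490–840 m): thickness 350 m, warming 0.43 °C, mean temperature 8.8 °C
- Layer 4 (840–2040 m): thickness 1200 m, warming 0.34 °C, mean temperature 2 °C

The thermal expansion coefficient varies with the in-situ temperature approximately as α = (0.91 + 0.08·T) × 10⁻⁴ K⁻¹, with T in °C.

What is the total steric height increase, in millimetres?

Δh ≈ 153 mm

Layer 1: α = (0.91 + 0.08×22)×10⁻⁴ = 2.67×10⁻⁴ K⁻¹
Layer 2: α = (0.91 + 0.08×18)×10⁻⁴ = 2.35×10⁻⁴ K⁻¹
Layer 3: α = (0.91 + 0.08×8.8)×10⁻⁴ = 1.614×10⁻⁴ K⁻¹
Layer 4: α = (0.91 + 0.08×2)×10⁻⁴ = 1.07×10⁻⁴ K⁻¹
Layer 1: 1.1 × 2.67×10⁻⁴ × 190 = 0.055803 m
190–490 m: 0.41 × 300 × 2.35×10⁻⁴ = 0.028905 m
490–840 m: 350 × 1.614×10⁻⁴ × 0.43 = 0.0242907 m
1.07×10⁻⁴ × 0.34 × 1200 = 0.043656 m
Δh = 0.055803 + 0.028905 + 0.0242907 + 0.043656 = 0.1526547 m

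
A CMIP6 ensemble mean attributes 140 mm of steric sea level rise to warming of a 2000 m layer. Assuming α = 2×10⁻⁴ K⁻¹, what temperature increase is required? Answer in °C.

about 0.350 °C

ΔT = Δh/(αH) = 0.14 / (2×10⁻⁴ × 2000) = 0.3500 °C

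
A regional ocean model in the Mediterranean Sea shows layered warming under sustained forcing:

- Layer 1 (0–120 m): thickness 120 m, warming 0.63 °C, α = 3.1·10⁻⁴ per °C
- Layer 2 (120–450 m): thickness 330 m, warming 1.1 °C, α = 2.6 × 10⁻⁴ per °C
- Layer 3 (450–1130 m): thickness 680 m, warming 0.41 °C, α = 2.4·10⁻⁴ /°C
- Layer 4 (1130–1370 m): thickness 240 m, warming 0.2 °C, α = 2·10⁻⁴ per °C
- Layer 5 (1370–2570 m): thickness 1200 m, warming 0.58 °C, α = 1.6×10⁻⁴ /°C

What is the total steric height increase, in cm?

120 × 3.1×10⁻⁴ × 0.63 = 0.023436 m
Layer 2: 1.1 × 2.6×10⁻⁴ × 330 = 0.09438 m
450–1130 m: 0.41 × 2.4×10⁻⁴ × 680 = 0.066912 m
Layer 4: 240 × 0.2 × 2×10⁻⁴ = 0.00960 m
Layer 5: 1200 × 1.6×10⁻⁴ × 0.58 = 0.11136 m
Δh = 0.023436 + 0.09438 + 0.066912 + 0.00960 + 0.11136 = 0.305688 m

30.6 cm of thermosteric rise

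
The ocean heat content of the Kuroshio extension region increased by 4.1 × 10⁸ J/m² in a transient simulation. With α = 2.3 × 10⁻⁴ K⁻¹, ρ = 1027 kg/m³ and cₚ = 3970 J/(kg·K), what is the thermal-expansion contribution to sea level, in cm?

about 2.31 cm

Δh = αQ/(ρcₚ) = 2.3×10⁻⁴ × 4.1×10⁸ / (1027 × 3970) ≈ 0.023129 m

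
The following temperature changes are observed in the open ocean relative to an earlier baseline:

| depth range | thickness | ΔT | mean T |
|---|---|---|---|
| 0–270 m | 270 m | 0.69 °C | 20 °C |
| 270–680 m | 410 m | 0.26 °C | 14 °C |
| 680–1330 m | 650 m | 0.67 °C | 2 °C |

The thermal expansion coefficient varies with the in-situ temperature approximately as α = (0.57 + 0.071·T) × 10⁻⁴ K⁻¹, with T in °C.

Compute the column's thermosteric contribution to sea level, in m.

Δh ≈ 0.085 m

Layer 1: α = (0.57 + 0.071×20)×10⁻⁴ = 1.99×10⁻⁴ K⁻¹
Layer 2: α = (0.57 + 0.071×14)×10⁻⁴ = 1.564×10⁻⁴ K⁻¹
Layer 3: α = (0.57 + 0.071×2)×10⁻⁴ = 0.712×10⁻⁴ K⁻¹
0–270 m: 270 × 1.99×10⁻⁴ × 0.69 = 0.0370737 m
270–680 m: 0.26 × 410 × 1.564×10⁻⁴ = 0.01667224 m
0.712×10⁻⁴ × 0.67 × 650 = 0.0310076 m
Δh = 0.0370737 + 0.01667224 + 0.0310076 = 0.08475354 m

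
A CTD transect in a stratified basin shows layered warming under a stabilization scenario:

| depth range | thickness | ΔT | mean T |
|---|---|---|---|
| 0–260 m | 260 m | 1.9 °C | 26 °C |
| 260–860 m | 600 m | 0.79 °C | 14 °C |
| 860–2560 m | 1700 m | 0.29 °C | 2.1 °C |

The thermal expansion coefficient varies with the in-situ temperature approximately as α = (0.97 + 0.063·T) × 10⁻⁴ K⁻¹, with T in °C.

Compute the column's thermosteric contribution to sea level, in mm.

270 mm of thermosteric rise

Layer 1: α = (0.97 + 0.063×26)×10⁻⁴ = 2.608×10⁻⁴ K⁻¹
Layer 2: α = (0.97 + 0.063×14)×10⁻⁴ = 1.852×10⁻⁴ K⁻¹
Layer 3: α = (0.97 + 0.063×2.1)×10⁻⁴ = 1.1023×10⁻⁴ K⁻¹
Layer 1: 2.608×10⁻⁴ × 1.9 × 260 = 0.1288352 m
0.79 × 600 × 1.852×10⁻⁴ = 0.0877848 m
860–2560 m: 1700 × 0.29 × 1.1023×10⁻⁴ = 0.05434339 m
Δh = 0.1288352 + 0.0877848 + 0.05434339 = 0.27096339 m ≈ 270 mm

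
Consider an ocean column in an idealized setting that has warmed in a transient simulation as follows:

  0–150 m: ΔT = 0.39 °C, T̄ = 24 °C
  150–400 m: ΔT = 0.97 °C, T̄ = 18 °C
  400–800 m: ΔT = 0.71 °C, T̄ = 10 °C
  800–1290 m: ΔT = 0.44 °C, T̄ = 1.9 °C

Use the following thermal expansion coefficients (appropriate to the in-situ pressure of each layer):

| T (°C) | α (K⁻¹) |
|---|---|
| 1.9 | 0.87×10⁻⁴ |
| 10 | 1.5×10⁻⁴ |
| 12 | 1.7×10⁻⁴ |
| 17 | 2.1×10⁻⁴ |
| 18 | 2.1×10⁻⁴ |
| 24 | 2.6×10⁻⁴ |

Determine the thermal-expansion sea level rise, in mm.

Layer 1 at 24 °C → α = 2.6×10⁻⁴ K⁻¹
Layer 2 at 18 °C → α = 2.1×10⁻⁴ K⁻¹
Layer 3 at 10 °C → α = 1.5×10⁻⁴ K⁻¹
Layer 4 at 1.9 °C → α = 0.87×10⁻⁴ K⁻¹
0.39 × 2.6×10⁻⁴ × 150 = 0.01521 m
250 × 2.1×10⁻⁴ × 0.97 = 0.050925 m
400–800 m: 1.5×10⁻⁴ × 0.71 × 400 = 0.04260 m
800–1290 m: 0.44 × 0.87×10⁻⁴ × 490 = 0.0187572 m
Δh = 0.01521 + 0.050925 + 0.04260 + 0.0187572 = 0.1274922 m

about 127 mm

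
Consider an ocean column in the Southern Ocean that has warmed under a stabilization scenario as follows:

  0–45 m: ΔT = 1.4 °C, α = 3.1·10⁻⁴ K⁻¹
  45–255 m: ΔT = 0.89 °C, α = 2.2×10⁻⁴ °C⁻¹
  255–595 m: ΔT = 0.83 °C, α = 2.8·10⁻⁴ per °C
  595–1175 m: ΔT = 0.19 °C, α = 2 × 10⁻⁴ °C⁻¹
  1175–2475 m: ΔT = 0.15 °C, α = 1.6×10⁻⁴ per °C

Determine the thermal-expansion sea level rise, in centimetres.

19 cm of thermosteric rise

0–45 m: 3.1×10⁻⁴ × 45 × 1.4 = 0.01953 m
Layer 2: 2.2×10⁻⁴ × 0.89 × 210 = 0.041118 m
2.8×10⁻⁴ × 340 × 0.83 = 0.079016 m
Layer 4: 580 × 2×10⁻⁴ × 0.19 = 0.02204 m
1175–2475 m: 0.15 × 1300 × 1.6×10⁻⁴ = 0.03120 m
Δh = 0.01953 + 0.041118 + 0.079016 + 0.02204 + 0.03120 = 0.192904 m ≈ 19 cm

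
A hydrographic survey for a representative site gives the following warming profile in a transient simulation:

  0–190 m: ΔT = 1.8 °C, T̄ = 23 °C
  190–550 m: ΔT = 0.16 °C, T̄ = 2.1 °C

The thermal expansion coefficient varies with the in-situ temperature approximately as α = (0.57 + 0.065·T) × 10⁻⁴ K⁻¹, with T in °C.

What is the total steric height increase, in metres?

Layer 1: α = (0.57 + 0.065×23)×10⁻⁴ = 2.065×10⁻⁴ K⁻¹
Layer 2: α = (0.57 + 0.065×2.1)×10⁻⁴ = 0.7065×10⁻⁴ K⁻¹
190 × 2.065×10⁻⁴ × 1.8 = 0.070623 m
Layer 2: 0.16 × 360 × 0.7065×10⁻⁴ = 0.00406944 m
Δh = 0.070623 + 0.00406944 = 0.07469244 m

0.075 m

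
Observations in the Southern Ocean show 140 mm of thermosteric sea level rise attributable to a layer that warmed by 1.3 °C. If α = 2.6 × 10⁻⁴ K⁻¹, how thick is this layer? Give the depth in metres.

H = Δh/(αΔT) = 0.14 / (2.6×10⁻⁴ × 1.3) ≈ 414.2 m

H ≈ 414 m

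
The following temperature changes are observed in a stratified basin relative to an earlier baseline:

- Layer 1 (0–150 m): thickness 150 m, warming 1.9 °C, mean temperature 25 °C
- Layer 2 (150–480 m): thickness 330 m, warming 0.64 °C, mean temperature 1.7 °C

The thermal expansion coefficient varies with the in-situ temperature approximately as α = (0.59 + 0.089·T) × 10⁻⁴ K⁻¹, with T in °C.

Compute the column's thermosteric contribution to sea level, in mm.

95.9 mm

Layer 1: α = (0.59 + 0.089×25)×10⁻⁴ = 2.815×10⁻⁴ K⁻¹
Layer 2: α = (0.59 + 0.089×1.7)×10⁻⁴ = 0.7413×10⁻⁴ K⁻¹
0–150 m: 150 × 1.9 × 2.815×10⁻⁴ = 0.0802275 m
Layer 2: 330 × 0.7413×10⁻⁴ × 0.64 = 0.015656256 m
Δh = 0.0802275 + 0.015656256 = 0.095883756 m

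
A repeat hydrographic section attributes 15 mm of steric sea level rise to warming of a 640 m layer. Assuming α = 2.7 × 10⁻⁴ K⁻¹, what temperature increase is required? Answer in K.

0.0868 K

ΔT = Δh/(αH) = 0.015 / (2.7×10⁻⁴ × 640) ≈ 0.08681 K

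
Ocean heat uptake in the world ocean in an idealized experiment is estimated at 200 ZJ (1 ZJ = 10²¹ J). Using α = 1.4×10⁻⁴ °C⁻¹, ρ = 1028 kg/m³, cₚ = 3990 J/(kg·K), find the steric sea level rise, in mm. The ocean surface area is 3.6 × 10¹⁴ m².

about 19.0 mm

Per unit area: Q = 200×10²¹ / (3.6×10¹⁴) ≈ 5.556×10⁸ J/m²
Δh = αQ/(ρcₚ) = 1.4×10⁻⁴ × 5.556×10⁸ / (1028 × 3990) ≈ 0.018964 m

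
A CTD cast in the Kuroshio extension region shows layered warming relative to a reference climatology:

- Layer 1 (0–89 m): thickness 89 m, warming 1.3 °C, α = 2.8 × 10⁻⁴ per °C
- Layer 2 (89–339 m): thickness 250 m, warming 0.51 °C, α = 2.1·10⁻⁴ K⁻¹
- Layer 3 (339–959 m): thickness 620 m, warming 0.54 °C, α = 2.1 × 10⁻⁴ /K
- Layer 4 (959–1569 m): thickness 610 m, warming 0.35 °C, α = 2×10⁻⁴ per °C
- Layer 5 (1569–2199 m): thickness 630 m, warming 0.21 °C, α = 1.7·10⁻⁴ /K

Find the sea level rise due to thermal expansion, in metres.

Δh = 0.195 m

89 × 1.3 × 2.8×10⁻⁴ = 0.032396 m
89–339 m: 250 × 2.1×10⁻⁴ × 0.51 = 0.026775 m
339–959 m: 0.54 × 620 × 2.1×10⁻⁴ = 0.070308 m
0.35 × 2×10⁻⁴ × 610 = 0.04270 m
Layer 5: 0.21 × 630 × 1.7×10⁻⁴ = 0.022491 m
Δh = 0.032396 + 0.026775 + 0.070308 + 0.04270 + 0.022491 = 0.19467 m ≈ 0.195 m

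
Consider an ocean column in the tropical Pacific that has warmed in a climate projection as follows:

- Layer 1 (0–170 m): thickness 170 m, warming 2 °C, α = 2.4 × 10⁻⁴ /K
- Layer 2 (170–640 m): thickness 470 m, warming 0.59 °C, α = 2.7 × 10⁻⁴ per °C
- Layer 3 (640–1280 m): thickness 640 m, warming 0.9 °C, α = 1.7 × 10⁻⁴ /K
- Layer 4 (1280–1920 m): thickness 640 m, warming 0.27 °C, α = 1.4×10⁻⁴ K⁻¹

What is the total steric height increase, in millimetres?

about 280 mm

Layer 1: 2.4×10⁻⁴ × 170 × 2 = 0.08160 m
Layer 2: 470 × 2.7×10⁻⁴ × 0.59 = 0.074871 m
Layer 3: 0.9 × 1.7×10⁻⁴ × 640 = 0.09792 m
1.4×10⁻⁴ × 640 × 0.27 = 0.024192 m
Δh = 0.08160 + 0.074871 + 0.09792 + 0.024192 = 0.278583 m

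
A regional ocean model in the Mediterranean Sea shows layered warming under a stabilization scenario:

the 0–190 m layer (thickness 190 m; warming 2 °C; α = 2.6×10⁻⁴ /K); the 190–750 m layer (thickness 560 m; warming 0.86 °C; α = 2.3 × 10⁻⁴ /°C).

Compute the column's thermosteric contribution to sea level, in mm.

about 210 mm

2 × 2.6×10⁻⁴ × 190 = 0.09880 m
190–750 m: 0.86 × 560 × 2.3×10⁻⁴ = 0.110768 m
Δh = 0.09880 + 0.110768 = 0.209568 m ≈ 210 mm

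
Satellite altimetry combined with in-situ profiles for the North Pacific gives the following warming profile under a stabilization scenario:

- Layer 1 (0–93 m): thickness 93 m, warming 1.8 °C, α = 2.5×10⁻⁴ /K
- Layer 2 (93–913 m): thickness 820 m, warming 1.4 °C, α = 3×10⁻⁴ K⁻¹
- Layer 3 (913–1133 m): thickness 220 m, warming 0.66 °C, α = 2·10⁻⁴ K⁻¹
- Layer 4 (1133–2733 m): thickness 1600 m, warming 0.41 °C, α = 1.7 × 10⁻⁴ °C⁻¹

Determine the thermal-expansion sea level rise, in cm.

Layer 1: 93 × 2.5×10⁻⁴ × 1.8 = 0.04185 m
93–913 m: 820 × 1.4 × 3×10⁻⁴ = 0.34440 m
0.66 × 220 × 2×10⁻⁴ = 0.02904 m
0.41 × 1600 × 1.7×10⁻⁴ = 0.11152 m
Δh = 0.04185 + 0.34440 + 0.02904 + 0.11152 = 0.52681 m

53 cm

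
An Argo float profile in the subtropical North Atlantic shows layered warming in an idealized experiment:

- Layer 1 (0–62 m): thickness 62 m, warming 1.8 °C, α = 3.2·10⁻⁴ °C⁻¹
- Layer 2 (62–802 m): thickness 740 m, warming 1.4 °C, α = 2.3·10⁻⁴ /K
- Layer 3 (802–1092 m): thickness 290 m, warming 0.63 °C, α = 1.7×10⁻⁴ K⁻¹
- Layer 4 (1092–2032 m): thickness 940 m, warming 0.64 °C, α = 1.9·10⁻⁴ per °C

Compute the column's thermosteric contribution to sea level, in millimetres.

Layer 1: 3.2×10⁻⁴ × 1.8 × 62 = 0.035712 m
2.3×10⁻⁴ × 740 × 1.4 = 0.23828 m
802–1092 m: 1.7×10⁻⁴ × 0.63 × 290 = 0.031059 m
1.9×10⁻⁴ × 940 × 0.64 = 0.114304 m
Δh = 0.035712 + 0.23828 + 0.031059 + 0.114304 = 0.419355 m

about 419 mm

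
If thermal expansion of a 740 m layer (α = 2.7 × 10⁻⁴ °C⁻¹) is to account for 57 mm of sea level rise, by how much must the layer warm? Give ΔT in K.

ΔT ≈ 0.285 K

ΔT = Δh/(αH) = 0.057 / (2.7×10⁻⁴ × 740) ≈ 0.2853 K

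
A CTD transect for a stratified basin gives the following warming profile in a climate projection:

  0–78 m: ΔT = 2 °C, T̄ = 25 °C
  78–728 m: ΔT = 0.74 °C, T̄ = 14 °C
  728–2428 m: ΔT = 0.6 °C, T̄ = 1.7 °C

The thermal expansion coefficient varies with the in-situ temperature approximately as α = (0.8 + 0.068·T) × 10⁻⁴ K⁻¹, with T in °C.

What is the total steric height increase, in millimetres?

Layer 1: α = (0.8 + 0.068×25)×10⁻⁴ = 2.5×10⁻⁴ K⁻¹
Layer 2: α = (0.8 + 0.068×14)×10⁻⁴ = 1.752×10⁻⁴ K⁻¹
Layer 3: α = (0.8 + 0.068×1.7)×10⁻⁴ = 0.9156×10⁻⁴ K⁻¹
78 × 2.5×10⁻⁴ × 2 = 0.03900 m
0.74 × 1.752×10⁻⁴ × 650 = 0.0842712 m
728–2428 m: 0.6 × 0.9156×10⁻⁴ × 1700 = 0.0933912 m
Δh = 0.03900 + 0.0842712 + 0.0933912 = 0.2166624 m ≈ 217 mm

Δh ≈ 217 mm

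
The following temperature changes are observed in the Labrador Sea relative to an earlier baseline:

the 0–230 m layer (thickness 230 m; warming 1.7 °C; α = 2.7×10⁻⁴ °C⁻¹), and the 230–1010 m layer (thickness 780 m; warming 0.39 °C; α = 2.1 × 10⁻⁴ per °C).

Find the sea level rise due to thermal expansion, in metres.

0.169 m of thermosteric rise

0–230 m: 1.7 × 230 × 2.7×10⁻⁴ = 0.10557 m
230–1010 m: 780 × 0.39 × 2.1×10⁻⁴ = 0.063882 m
Δh = 0.10557 + 0.063882 = 0.169452 m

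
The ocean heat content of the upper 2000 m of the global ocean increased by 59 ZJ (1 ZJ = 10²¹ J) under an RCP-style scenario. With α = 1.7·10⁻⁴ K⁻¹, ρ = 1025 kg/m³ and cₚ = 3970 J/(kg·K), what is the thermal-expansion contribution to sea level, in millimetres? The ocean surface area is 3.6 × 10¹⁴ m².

6.85 mm

Per unit area: Q = 59×10²¹ / (3.6×10¹⁴) ≈ 1.639×10⁸ J/m²
Δh = αQ/(ρcₚ) = 1.7×10⁻⁴ × 1.639×10⁸ / (1025 × 3970) ≈ 0.0068472 m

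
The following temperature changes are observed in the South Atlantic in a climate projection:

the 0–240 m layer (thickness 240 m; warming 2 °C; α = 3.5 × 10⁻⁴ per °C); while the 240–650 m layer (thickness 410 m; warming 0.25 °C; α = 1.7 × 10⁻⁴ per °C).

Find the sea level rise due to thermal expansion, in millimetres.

0–240 m: 2 × 3.5×10⁻⁴ × 240 = 0.16800 m
240–650 m: 0.25 × 410 × 1.7×10⁻⁴ = 0.017425 m
Δh = 0.16800 + 0.017425 = 0.185425 m ≈ 190 mm

190 mm of thermosteric rise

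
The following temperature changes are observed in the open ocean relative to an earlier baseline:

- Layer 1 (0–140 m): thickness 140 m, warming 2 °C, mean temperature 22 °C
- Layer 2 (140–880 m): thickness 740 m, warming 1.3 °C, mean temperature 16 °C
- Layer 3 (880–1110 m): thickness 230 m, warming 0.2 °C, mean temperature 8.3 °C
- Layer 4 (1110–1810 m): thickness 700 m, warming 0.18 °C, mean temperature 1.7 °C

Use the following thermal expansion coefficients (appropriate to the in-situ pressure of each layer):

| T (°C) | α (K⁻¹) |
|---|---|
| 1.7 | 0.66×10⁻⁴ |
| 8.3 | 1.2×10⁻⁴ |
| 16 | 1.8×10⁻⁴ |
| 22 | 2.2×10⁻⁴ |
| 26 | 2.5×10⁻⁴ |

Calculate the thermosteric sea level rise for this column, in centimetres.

Layer 1 at 22 °C → α = 2.2×10⁻⁴ K⁻¹
Layer 2 at 16 °C → α = 1.8×10⁻⁴ K⁻¹
Layer 3 at 8.3 °C → α = 1.2×10⁻⁴ K⁻¹
Layer 4 at 1.7 °C → α = 0.66×10⁻⁴ K⁻¹
140 × 2 × 2.2×10⁻⁴ = 0.06160 m
1.3 × 740 × 1.8×10⁻⁴ = 0.17316 m
Layer 3: 0.2 × 230 × 1.2×10⁻⁴ = 0.00552 m
1110–1810 m: 0.18 × 700 × 0.66×10⁻⁴ = 0.008316 m
Δh = 0.06160 + 0.17316 + 0.00552 + 0.008316 = 0.248596 m ≈ 25 cm

Δh ≈ 25 cm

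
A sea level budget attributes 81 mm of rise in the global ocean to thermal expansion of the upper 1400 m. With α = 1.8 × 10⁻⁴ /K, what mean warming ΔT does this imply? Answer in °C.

ΔT = Δh/(αH) = 0.081 / (1.8×10⁻⁴ × 1400) ≈ 0.3214 °C

ΔT ≈ 0.321 °C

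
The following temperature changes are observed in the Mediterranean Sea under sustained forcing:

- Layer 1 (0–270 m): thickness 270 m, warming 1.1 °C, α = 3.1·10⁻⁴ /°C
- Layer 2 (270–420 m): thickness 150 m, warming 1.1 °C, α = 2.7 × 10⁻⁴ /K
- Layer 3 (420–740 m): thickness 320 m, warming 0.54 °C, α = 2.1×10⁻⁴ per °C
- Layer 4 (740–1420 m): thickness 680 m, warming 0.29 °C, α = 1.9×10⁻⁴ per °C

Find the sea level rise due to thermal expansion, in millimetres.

about 210 mm

Layer 1: 270 × 1.1 × 3.1×10⁻⁴ = 0.09207 m
Layer 2: 1.1 × 2.7×10⁻⁴ × 150 = 0.04455 m
Layer 3: 320 × 0.54 × 2.1×10⁻⁴ = 0.036288 m
740–1420 m: 680 × 0.29 × 1.9×10⁻⁴ = 0.037468 m
Δh = 0.09207 + 0.04455 + 0.036288 + 0.037468 = 0.210376 m ≈ 210 mm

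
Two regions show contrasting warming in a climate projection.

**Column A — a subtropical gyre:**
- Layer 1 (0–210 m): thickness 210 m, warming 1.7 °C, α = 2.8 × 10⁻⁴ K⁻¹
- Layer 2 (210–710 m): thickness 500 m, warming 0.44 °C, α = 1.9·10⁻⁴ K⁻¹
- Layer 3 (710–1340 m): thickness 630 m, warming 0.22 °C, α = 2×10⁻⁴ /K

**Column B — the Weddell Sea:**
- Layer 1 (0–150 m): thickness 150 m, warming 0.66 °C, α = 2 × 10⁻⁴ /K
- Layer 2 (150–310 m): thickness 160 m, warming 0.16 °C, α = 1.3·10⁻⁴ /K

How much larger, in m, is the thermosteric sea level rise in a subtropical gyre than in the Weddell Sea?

A 0–210 m: 210 × 2.8×10⁻⁴ × 1.7 = 0.09996 m
A 500 × 1.9×10⁻⁴ × 0.44 = 0.04180 m
A Layer 3: 630 × 2×10⁻⁴ × 0.22 = 0.02772 m
A total: 0.16948 m
B Layer 1: 0.66 × 150 × 2×10⁻⁴ = 0.01980 m
B 160 × 1.3×10⁻⁴ × 0.16 = 0.003328 m
B total: 0.023128 m
Difference: 0.16948 − 0.023128 = 0.146352 m

Δh_A − Δh_B ≈ 0.15 m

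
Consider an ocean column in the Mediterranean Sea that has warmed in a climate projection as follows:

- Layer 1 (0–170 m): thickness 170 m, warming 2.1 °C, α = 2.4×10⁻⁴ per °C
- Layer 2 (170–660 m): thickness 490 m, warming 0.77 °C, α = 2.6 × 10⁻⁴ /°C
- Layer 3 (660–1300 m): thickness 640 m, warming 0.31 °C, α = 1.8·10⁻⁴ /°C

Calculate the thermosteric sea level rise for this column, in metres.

Δh ≈ 0.22 m

Layer 1: 2.4×10⁻⁴ × 170 × 2.1 = 0.08568 m
Layer 2: 0.77 × 2.6×10⁻⁴ × 490 = 0.098098 m
Layer 3: 1.8×10⁻⁴ × 0.31 × 640 = 0.035712 m
Δh = 0.08568 + 0.098098 + 0.035712 = 0.21949 m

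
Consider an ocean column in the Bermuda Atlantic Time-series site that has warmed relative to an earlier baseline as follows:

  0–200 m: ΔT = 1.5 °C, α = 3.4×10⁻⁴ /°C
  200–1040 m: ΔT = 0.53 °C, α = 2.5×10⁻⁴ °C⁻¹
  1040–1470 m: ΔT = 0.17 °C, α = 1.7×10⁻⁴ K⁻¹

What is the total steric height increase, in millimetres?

226 mm

0–200 m: 3.4×10⁻⁴ × 200 × 1.5 = 0.10200 m
0.53 × 2.5×10⁻⁴ × 840 = 0.11130 m
1.7×10⁻⁴ × 0.17 × 430 = 0.012427 m
Δh = 0.10200 + 0.11130 + 0.012427 = 0.225727 m ≈ 226 mm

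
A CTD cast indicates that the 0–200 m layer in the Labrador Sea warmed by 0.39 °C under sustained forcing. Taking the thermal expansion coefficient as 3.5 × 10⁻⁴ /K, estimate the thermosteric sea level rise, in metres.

Δh = αΔT·H = 3.5×10⁻⁴ × 0.39 × 200 = 0.02730 m

Δh = 0.0273 m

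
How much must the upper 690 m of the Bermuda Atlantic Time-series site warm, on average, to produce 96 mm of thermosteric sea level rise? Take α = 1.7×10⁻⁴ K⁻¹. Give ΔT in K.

0.818 K

ΔT = Δh/(αH) = 0.096 / (1.7×10⁻⁴ × 690) ≈ 0.8184 K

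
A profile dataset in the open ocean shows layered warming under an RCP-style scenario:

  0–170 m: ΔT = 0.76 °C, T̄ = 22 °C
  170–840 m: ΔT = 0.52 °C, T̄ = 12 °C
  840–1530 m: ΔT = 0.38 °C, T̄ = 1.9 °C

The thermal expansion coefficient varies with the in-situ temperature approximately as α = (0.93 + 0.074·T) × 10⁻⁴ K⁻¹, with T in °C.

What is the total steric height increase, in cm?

Layer 1: α = (0.93 + 0.074×22)×10⁻⁴ = 2.558×10⁻⁴ K⁻¹
Layer 2: α = (0.93 + 0.074×12)×10⁻⁴ = 1.818×10⁻⁴ K⁻¹
Layer 3: α = (0.93 + 0.074×1.9)×10⁻⁴ = 1.0706×10⁻⁴ K⁻¹
0–170 m: 170 × 2.558×10⁻⁴ × 0.76 = 0.03304936 m
Layer 2: 670 × 0.52 × 1.818×10⁻⁴ = 0.06333912 m
840–1530 m: 1.0706×10⁻⁴ × 690 × 0.38 = 0.028071132 m
Δh = 0.03304936 + 0.06333912 + 0.028071132 = 0.124459612 m ≈ 12 cm

Δh ≈ 12 cm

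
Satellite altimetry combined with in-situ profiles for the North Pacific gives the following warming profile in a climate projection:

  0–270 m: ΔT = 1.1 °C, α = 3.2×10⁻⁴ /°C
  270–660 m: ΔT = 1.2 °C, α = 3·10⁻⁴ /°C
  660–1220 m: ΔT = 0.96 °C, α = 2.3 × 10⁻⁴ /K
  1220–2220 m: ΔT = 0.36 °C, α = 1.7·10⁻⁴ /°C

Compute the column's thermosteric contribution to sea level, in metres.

1.1 × 270 × 3.2×10⁻⁴ = 0.09504 m
1.2 × 390 × 3×10⁻⁴ = 0.14040 m
560 × 2.3×10⁻⁴ × 0.96 = 0.123648 m
Layer 4: 1000 × 0.36 × 1.7×10⁻⁴ = 0.06120 m
Δh = 0.09504 + 0.14040 + 0.123648 + 0.06120 = 0.420288 m

Δh ≈ 0.42 m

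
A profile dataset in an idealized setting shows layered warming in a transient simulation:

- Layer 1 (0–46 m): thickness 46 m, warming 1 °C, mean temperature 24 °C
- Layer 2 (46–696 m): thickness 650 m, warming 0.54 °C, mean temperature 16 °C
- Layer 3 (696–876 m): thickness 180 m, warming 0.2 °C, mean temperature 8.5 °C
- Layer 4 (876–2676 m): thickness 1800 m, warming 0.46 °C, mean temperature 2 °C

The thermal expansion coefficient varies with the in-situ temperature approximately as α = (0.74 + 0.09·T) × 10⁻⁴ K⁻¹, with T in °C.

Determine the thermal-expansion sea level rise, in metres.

0.17 m of thermosteric rise

Layer 1: α = (0.74 + 0.09×24)×10⁻⁴ = 2.9×10⁻⁴ K⁻¹
Layer 2: α = (0.74 + 0.09×16)×10⁻⁴ = 2.18×10⁻⁴ K⁻¹
Layer 3: α = (0.74 + 0.09×8.5)×10⁻⁴ = 1.505×10⁻⁴ K⁻¹
Layer 4: α = (0.74 + 0.09×2)×10⁻⁴ = 0.92×10⁻⁴ K⁻¹
Layer 1: 2.9×10⁻⁴ × 1 × 46 = 0.01334 m
46–696 m: 2.18×10⁻⁴ × 0.54 × 650 = 0.076518 m
180 × 0.2 × 1.505×10⁻⁴ = 0.005418 m
Layer 4: 1800 × 0.46 × 0.92×10⁻⁴ = 0.076176 m
Δh = 0.01334 + 0.076518 + 0.005418 + 0.076176 = 0.171452 m ≈ 0.17 m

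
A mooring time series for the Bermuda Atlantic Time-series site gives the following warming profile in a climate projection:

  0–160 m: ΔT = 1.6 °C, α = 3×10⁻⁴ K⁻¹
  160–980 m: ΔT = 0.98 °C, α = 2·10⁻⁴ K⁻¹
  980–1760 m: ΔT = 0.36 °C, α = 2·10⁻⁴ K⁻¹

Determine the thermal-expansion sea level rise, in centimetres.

0–160 m: 1.6 × 3×10⁻⁴ × 160 = 0.07680 m
0.98 × 2×10⁻⁴ × 820 = 0.16072 m
Layer 3: 0.36 × 780 × 2×10⁻⁴ = 0.05616 m
Δh = 0.07680 + 0.16072 + 0.05616 = 0.29368 m

29.4 cm of thermosteric rise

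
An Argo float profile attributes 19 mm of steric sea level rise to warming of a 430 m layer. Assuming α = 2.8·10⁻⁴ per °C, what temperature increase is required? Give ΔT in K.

ΔT = Δh/(αH) = 0.019 / (2.8×10⁻⁴ × 430) ≈ 0.1578 K

0.158 K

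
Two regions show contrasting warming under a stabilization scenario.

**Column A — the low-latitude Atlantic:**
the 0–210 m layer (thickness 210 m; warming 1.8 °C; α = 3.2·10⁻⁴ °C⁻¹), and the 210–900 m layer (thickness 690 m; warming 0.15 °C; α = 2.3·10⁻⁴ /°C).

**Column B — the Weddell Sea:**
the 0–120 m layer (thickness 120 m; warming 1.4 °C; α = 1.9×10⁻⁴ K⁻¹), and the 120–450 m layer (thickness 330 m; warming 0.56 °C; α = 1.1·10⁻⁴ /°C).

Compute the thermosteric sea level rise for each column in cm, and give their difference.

A 0–210 m: 3.2×10⁻⁴ × 1.8 × 210 = 0.12096 m
A Layer 2: 0.15 × 690 × 2.3×10⁻⁴ = 0.023805 m
A total: 0.144765 m
B 1.4 × 120 × 1.9×10⁻⁴ = 0.03192 m
B 0.56 × 1.1×10⁻⁴ × 330 = 0.020328 m
B total: 0.052248 m
Difference: 0.144765 − 0.052248 = 0.092517 m

A: 14.5 cm; B: 5.22 cm; difference 9.25 cm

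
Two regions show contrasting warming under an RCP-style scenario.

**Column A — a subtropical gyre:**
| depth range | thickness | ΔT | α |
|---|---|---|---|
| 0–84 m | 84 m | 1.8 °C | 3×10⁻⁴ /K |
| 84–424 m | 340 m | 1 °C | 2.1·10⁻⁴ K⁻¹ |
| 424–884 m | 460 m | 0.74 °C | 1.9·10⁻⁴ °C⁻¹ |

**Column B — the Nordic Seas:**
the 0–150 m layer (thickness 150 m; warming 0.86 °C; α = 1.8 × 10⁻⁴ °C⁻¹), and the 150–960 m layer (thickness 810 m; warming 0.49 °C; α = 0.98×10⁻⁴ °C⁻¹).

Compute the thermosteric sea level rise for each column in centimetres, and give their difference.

Δh_A ≈ 18 cm, Δh_B ≈ 6.2 cm; difference ≈ 12 cm

A 1.8 × 84 × 3×10⁻⁴ = 0.04536 m
A Layer 2: 1 × 340 × 2.1×10⁻⁴ = 0.07140 m
A 1.9×10⁻⁴ × 0.74 × 460 = 0.064676 m
A total: 0.181436 m
B 150 × 1.8×10⁻⁴ × 0.86 = 0.02322 m
B 150–960 m: 810 × 0.49 × 0.98×10⁻⁴ = 0.0388962 m
B total: 0.0621162 m
Difference: 0.181436 − 0.0621162 = 0.1193198 m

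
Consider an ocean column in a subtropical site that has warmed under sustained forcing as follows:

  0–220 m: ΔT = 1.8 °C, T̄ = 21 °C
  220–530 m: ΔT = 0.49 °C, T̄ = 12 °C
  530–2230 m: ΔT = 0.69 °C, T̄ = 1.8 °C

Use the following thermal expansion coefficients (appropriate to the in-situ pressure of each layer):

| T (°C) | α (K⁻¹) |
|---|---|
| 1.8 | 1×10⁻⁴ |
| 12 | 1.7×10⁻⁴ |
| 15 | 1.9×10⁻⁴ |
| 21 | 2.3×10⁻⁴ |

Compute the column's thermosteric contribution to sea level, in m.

Layer 1 at 21 °C → α = 2.3×10⁻⁴ K⁻¹
Layer 2 at 12 °C → α = 1.7×10⁻⁴ K⁻¹
Layer 3 at 1.8 °C → α = 1×10⁻⁴ K⁻¹
0–220 m: 220 × 2.3×10⁻⁴ × 1.8 = 0.09108 m
1.7×10⁻⁴ × 0.49 × 310 = 0.025823 m
Layer 3: 0.69 × 1×10⁻⁴ × 1700 = 0.11730 m
Δh = 0.09108 + 0.025823 + 0.11730 = 0.234203 m

about 0.23 m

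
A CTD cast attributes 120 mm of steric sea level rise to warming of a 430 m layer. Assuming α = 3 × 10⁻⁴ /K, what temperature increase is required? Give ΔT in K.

0.930 K

ΔT = Δh/(αH) = 0.12 / (3×10⁻⁴ × 430) ≈ 0.9302 K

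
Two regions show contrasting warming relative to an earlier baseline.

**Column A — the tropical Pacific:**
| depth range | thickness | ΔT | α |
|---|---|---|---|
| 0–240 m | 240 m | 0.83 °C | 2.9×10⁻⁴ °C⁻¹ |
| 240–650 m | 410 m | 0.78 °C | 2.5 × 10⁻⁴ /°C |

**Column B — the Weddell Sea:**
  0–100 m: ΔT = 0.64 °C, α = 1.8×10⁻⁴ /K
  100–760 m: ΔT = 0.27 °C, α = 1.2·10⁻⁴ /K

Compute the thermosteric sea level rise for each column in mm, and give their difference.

A Layer 1: 0.83 × 2.9×10⁻⁴ × 240 = 0.057768 m
A Layer 2: 410 × 0.78 × 2.5×10⁻⁴ = 0.07995 m
A total: 0.137718 m
B 0–100 m: 100 × 0.64 × 1.8×10⁻⁴ = 0.01152 m
B 1.2×10⁻⁴ × 0.27 × 660 = 0.021384 m
B total: 0.032904 m
Difference: 0.137718 − 0.032904 = 0.104814 m

A: 140 mm; B: 33 mm; difference 100 mm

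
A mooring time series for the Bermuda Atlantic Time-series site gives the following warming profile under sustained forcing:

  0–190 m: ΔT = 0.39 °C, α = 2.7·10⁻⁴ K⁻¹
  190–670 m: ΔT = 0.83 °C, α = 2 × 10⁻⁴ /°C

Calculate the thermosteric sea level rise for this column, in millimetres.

0–190 m: 0.39 × 190 × 2.7×10⁻⁴ = 0.020007 m
2×10⁻⁴ × 0.83 × 480 = 0.07968 m
Δh = 0.020007 + 0.07968 = 0.099687 m

100 mm of thermosteric rise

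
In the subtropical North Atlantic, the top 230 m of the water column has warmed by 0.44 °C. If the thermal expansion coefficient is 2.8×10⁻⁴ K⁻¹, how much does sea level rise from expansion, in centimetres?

Δh = αΔT·H = 2.8×10⁻⁴ × 0.44 × 230 = 0.028336 m

2.83 cm of thermosteric rise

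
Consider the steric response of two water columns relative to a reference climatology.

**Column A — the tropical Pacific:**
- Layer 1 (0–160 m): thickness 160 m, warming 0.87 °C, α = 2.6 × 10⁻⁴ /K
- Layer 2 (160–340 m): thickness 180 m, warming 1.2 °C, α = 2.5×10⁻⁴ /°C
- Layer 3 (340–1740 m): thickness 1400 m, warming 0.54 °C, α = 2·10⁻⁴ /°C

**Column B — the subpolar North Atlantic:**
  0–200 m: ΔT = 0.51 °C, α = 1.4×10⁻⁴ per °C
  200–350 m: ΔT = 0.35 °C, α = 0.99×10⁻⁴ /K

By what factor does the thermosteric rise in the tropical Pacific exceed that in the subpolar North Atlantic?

≈ 12×

A Layer 1: 160 × 2.6×10⁻⁴ × 0.87 = 0.036192 m
A 160–340 m: 180 × 1.2 × 2.5×10⁻⁴ = 0.05400 m
A Layer 3: 0.54 × 2×10⁻⁴ × 1400 = 0.15120 m
A total: 0.241392 m
B Layer 1: 0.51 × 1.4×10⁻⁴ × 200 = 0.01428 m
B Layer 2: 0.35 × 0.99×10⁻⁴ × 150 = 0.0051975 m
B total: 0.0194775 m
Ratio: 0.241392 / 0.0194775 ≈ 12.39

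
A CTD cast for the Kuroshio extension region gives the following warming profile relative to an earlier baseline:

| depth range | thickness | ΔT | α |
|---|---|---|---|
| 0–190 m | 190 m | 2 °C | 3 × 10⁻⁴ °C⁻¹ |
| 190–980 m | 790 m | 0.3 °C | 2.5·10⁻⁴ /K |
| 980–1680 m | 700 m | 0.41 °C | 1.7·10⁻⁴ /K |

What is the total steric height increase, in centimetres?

2 × 190 × 3×10⁻⁴ = 0.11400 m
Layer 2: 790 × 2.5×10⁻⁴ × 0.3 = 0.05925 m
Layer 3: 700 × 1.7×10⁻⁴ × 0.41 = 0.04879 m
Δh = 0.11400 + 0.05925 + 0.04879 = 0.22204 m

Δh ≈ 22.2 cm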